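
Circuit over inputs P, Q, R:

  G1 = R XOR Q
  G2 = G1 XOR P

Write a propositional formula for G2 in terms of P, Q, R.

(R XOR Q) XOR P

G1 = R XOR Q
G2 = G1 XOR P = (R XOR Q) XOR P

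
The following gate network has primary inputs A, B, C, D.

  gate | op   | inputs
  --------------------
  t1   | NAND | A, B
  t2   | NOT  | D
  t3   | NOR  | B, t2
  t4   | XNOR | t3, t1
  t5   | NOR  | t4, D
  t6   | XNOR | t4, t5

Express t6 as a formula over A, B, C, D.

t1 = A NAND B
t2 = NOT D
t3 = B NOR t2 = B NOR NOT D
t4 = t3 XNOR t1 = (B NOR NOT D) XNOR (A NAND B)
t5 = t4 NOR D = ((B NOR NOT D) XNOR (A NAND B)) NOR D
t6 = t4 XNOR t5 = ((B NOR NOT D) XNOR (A NAND B)) XNOR (((B NOR NOT D) XNOR (A NAND B)) NOR D)

((B NOR NOT D) XNOR (A NAND B)) XNOR (((B NOR NOT D) XNOR (A NAND B)) NOR D)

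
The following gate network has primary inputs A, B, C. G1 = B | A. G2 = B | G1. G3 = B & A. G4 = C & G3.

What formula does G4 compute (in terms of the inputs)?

G3 = B & A
G4 = C & G3 = C & (B & A)

C & (B & A)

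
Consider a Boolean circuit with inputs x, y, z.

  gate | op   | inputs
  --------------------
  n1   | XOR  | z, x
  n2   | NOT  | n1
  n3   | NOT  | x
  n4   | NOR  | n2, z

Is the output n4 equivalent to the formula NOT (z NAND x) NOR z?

n1 = z XOR x
n2 = NOT n1 = NOT (z XOR x)
n4 = n2 NOR z = NOT (z XOR x) NOR z
At x=0, y=0, z=0: circuit gives 0, formula gives 1.

No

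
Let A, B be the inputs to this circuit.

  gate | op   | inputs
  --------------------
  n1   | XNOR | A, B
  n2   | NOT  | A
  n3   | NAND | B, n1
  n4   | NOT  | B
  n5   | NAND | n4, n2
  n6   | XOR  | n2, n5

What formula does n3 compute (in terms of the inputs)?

B NAND (A XNOR B)

n1 = A XNOR B
n3 = B NAND n1 = B NAND (A XNOR B)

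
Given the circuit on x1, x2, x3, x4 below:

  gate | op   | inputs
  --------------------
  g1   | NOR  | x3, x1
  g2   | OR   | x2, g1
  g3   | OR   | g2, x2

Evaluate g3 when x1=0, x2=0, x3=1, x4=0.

0

g1 = 1 NOR 0 = 0
g2 = 0 OR 0 = 0
g3 = 0 OR 0 = 0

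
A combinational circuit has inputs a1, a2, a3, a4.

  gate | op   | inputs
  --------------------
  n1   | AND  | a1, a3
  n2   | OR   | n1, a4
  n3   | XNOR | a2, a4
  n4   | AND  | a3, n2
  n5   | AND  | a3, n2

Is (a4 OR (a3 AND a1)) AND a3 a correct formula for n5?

Yes

n1 = a1 AND a3
n2 = n1 OR a4 = (a1 AND a3) OR a4
n5 = a3 AND n2 = a3 AND ((a1 AND a3) OR a4)
At a1=0, a2=0, a3=0, a4=0: circuit gives 0, formula gives 0.
At a1=0, a2=0, a3=1, a4=1: circuit gives 1, formula gives 1.
Agrees on all 16 inputs.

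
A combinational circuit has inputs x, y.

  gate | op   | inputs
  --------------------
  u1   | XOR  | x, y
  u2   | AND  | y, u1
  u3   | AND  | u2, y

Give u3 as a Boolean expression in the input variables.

u1 = x XOR y
u2 = y AND u1 = y AND (x XOR y)
u3 = u2 AND y = (y AND (x XOR y)) AND y

(y AND (x XOR y)) AND y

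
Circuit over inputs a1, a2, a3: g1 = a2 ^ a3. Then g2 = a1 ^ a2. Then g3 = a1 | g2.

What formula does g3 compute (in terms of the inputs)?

a1 | (a1 ^ a2)

g2 = a1 ^ a2
g3 = a1 | g2 = a1 | (a1 ^ a2)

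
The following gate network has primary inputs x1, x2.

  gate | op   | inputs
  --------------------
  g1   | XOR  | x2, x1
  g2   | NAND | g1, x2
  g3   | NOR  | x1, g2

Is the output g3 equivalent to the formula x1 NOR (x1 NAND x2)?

g1 = x2 XOR x1
g2 = g1 NAND x2 = (x2 XOR x1) NAND x2
g3 = x1 NOR g2 = x1 NOR ((x2 XOR x1) NAND x2)
At x1=0, x2=1: circuit gives 1, formula gives 0.

No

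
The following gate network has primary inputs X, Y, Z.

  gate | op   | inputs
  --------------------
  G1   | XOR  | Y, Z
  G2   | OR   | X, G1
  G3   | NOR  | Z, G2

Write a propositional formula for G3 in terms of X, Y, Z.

Z NOR (X OR (Y XOR Z))

G1 = Y XOR Z
G2 = X OR G1 = X OR (Y XOR Z)
G3 = Z NOR G2 = Z NOR (X OR (Y XOR Z))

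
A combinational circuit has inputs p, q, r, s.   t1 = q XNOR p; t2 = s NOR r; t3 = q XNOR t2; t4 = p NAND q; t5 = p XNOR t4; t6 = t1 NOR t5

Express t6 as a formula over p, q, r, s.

(q XNOR p) NOR (p XNOR (p NAND q))

t1 = q XNOR p
t4 = p NAND q
t5 = p XNOR t4 = p XNOR (p NAND q)
t6 = t1 NOR t5 = (q XNOR p) NOR (p XNOR (p NAND q))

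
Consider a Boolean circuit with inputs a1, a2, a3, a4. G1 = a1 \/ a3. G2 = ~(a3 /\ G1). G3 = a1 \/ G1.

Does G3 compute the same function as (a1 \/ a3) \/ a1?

Yes

G1 = a1 \/ a3
G3 = a1 \/ G1 = a1 \/ (a1 \/ a3)
At a1=0, a2=0, a3=0, a4=0: circuit gives 0, formula gives 0.
At a1=0, a2=0, a3=1, a4=0: circuit gives 1, formula gives 1.
Agrees on all 16 inputs.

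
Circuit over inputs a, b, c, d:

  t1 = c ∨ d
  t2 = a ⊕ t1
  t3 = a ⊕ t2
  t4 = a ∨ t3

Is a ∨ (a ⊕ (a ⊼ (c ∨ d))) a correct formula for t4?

No

t1 = c ∨ d
t2 = a ⊕ t1 = a ⊕ (c ∨ d)
t3 = a ⊕ t2 = a ⊕ (a ⊕ (c ∨ d))
t4 = a ∨ t3 = a ∨ (a ⊕ (a ⊕ (c ∨ d)))
At a=0, b=0, c=0, d=0: circuit gives 0, formula gives 1.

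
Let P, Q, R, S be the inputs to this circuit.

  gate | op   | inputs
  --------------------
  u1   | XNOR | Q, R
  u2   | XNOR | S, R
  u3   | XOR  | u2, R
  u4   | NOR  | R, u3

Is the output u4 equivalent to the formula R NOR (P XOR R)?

No

u2 = S XNOR R
u3 = u2 XOR R = (S XNOR R) XOR R
u4 = R NOR u3 = R NOR ((S XNOR R) XOR R)
At P=0, Q=0, R=0, S=0: circuit gives 0, formula gives 1.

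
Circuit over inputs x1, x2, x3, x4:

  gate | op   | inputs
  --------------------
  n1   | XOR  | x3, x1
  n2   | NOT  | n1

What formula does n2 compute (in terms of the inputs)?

n1 = x3 XOR x1
n2 = NOT n1 = NOT (x3 XOR x1)

NOT (x3 XOR x1)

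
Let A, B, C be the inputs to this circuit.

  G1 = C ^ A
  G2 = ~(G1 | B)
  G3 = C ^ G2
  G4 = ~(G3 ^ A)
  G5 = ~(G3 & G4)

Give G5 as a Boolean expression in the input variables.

G1 = C ^ A
G2 = ~(G1 | B) = ~((C ^ A) | B)
G3 = C ^ G2 = C ^ (~((C ^ A) | B))
G4 = ~(G3 ^ A) = ~((C ^ (~((C ^ A) | B))) ^ A)
G5 = ~(G3 & G4) = ~((C ^ (~((C ^ A) | B))) & (~((C ^ (~((C ^ A) | B))) ^ A)))

~((C ^ (~((C ^ A) | B))) & (~((C ^ (~((C ^ A) | B))) ^ A)))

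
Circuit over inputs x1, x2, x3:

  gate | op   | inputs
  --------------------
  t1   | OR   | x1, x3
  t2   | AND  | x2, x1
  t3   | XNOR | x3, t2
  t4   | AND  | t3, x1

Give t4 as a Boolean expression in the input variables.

(x3 XNOR (x2 AND x1)) AND x1

t2 = x2 AND x1
t3 = x3 XNOR t2 = x3 XNOR (x2 AND x1)
t4 = t3 AND x1 = (x3 XNOR (x2 AND x1)) AND x1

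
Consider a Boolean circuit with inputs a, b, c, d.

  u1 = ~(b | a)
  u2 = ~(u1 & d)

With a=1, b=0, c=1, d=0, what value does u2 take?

1

u1 = ~(0 | 1) = 0
u2 = ~(0 & 0) = 1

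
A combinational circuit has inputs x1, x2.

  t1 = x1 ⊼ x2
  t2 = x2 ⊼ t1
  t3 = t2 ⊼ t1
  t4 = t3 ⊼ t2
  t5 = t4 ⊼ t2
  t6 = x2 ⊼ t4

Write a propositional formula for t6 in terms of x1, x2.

t1 = x1 ⊼ x2
t2 = x2 ⊼ t1 = x2 ⊼ (x1 ⊼ x2)
t3 = t2 ⊼ t1 = (x2 ⊼ (x1 ⊼ x2)) ⊼ (x1 ⊼ x2)
t4 = t3 ⊼ t2 = ((x2 ⊼ (x1 ⊼ x2)) ⊼ (x1 ⊼ x2)) ⊼ (x2 ⊼ (x1 ⊼ x2))
t6 = x2 ⊼ t4 = x2 ⊼ (((x2 ⊼ (x1 ⊼ x2)) ⊼ (x1 ⊼ x2)) ⊼ (x2 ⊼ (x1 ⊼ x2)))

x2 ⊼ (((x2 ⊼ (x1 ⊼ x2)) ⊼ (x1 ⊼ x2)) ⊼ (x2 ⊼ (x1 ⊼ x2)))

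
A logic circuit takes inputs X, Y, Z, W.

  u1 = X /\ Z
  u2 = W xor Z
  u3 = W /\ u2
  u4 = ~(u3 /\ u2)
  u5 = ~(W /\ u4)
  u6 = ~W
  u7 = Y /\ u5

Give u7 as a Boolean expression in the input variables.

Y /\ (~(W /\ (~((W /\ (W xor Z)) /\ (W xor Z)))))

u2 = W xor Z
u3 = W /\ u2 = W /\ (W xor Z)
u4 = ~(u3 /\ u2) = ~((W /\ (W xor Z)) /\ (W xor Z))
u5 = ~(W /\ u4) = ~(W /\ (~((W /\ (W xor Z)) /\ (W xor Z))))
u7 = Y /\ u5 = Y /\ (~(W /\ (~((W /\ (W xor Z)) /\ (W xor Z)))))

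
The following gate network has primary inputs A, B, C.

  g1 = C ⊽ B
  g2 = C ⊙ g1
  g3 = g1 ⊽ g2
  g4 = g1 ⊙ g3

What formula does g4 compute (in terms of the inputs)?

g1 = C ⊽ B
g2 = C ⊙ g1 = C ⊙ (C ⊽ B)
g3 = g1 ⊽ g2 = (C ⊽ B) ⊽ (C ⊙ (C ⊽ B))
g4 = g1 ⊙ g3 = (C ⊽ B) ⊙ ((C ⊽ B) ⊽ (C ⊙ (C ⊽ B)))

(C ⊽ B) ⊙ ((C ⊽ B) ⊽ (C ⊙ (C ⊽ B)))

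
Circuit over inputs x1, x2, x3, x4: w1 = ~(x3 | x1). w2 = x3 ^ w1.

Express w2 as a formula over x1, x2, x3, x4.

w1 = ~(x3 | x1)
w2 = x3 ^ w1 = x3 ^ (~(x3 | x1))

x3 ^ (~(x3 | x1))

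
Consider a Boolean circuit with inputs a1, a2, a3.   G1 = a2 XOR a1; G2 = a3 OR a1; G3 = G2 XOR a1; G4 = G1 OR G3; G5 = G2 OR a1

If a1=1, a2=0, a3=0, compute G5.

G2 = 0 OR 1 = 1
G5 = 1 OR 1 = 1

1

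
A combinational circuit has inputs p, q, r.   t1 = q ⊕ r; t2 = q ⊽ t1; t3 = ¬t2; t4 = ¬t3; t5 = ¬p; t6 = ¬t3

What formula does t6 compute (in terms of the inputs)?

t1 = q ⊕ r
t2 = q ⊽ t1 = q ⊽ (q ⊕ r)
t3 = ¬t2 = ¬(q ⊽ (q ⊕ r))
t6 = ¬t3 = ¬¬(q ⊽ (q ⊕ r))

¬¬(q ⊽ (q ⊕ r))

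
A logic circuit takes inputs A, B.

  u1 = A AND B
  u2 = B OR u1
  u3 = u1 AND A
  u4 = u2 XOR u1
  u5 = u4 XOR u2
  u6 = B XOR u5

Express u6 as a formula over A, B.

u1 = A AND B
u2 = B OR u1 = B OR (A AND B)
u4 = u2 XOR u1 = (B OR (A AND B)) XOR (A AND B)
u5 = u4 XOR u2 = ((B OR (A AND B)) XOR (A AND B)) XOR (B OR (A AND B))
u6 = B XOR u5 = B XOR (((B OR (A AND B)) XOR (A AND B)) XOR (B OR (A AND B)))

B XOR (((B OR (A AND B)) XOR (A AND B)) XOR (B OR (A AND B)))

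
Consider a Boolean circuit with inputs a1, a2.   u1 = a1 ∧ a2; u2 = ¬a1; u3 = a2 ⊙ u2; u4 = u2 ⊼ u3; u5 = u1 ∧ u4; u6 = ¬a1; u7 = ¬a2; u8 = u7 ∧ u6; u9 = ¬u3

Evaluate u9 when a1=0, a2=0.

u2 = ¬0 = 1
u3 = 0 ⊙ 1 = 0
u9 = ¬0 = 1

1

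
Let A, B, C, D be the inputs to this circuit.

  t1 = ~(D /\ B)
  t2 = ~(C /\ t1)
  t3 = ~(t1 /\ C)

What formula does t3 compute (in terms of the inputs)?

t1 = ~(D /\ B)
t3 = ~(t1 /\ C) = ~((~(D /\ B)) /\ C)

~((~(D /\ B)) /\ C)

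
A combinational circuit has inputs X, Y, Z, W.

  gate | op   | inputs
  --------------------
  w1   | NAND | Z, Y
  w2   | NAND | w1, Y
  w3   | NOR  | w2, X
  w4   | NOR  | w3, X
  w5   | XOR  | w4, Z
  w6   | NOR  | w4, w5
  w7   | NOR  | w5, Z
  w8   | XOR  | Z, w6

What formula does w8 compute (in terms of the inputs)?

w1 = Z NAND Y
w2 = w1 NAND Y = (Z NAND Y) NAND Y
w3 = w2 NOR X = ((Z NAND Y) NAND Y) NOR X
w4 = w3 NOR X = (((Z NAND Y) NAND Y) NOR X) NOR X
w5 = w4 XOR Z = ((((Z NAND Y) NAND Y) NOR X) NOR X) XOR Z
w6 = w4 NOR w5 = ((((Z NAND Y) NAND Y) NOR X) NOR X) NOR (((((Z NAND Y) NAND Y) NOR X) NOR X) XOR Z)
w8 = Z XOR w6 = Z XOR (((((Z NAND Y) NAND Y) NOR X) NOR X) NOR (((((Z NAND Y) NAND Y) NOR X) NOR X) XOR Z))

Z XOR (((((Z NAND Y) NAND Y) NOR X) NOR X) NOR (((((Z NAND Y) NAND Y) NOR X) NOR X) XOR Z))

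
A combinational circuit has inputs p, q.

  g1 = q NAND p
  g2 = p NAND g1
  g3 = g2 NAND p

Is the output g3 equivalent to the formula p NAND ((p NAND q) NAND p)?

Yes

g1 = q NAND p
g2 = p NAND g1 = p NAND (q NAND p)
g3 = g2 NAND p = (p NAND (q NAND p)) NAND p
At p=1, q=1: circuit gives 0, formula gives 0.
At p=0, q=0: circuit gives 1, formula gives 1.
Agrees on all 4 inputs.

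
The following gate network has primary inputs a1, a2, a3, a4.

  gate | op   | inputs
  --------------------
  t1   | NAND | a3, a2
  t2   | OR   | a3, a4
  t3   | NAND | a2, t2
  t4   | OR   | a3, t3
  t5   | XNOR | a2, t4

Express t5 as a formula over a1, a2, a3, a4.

a2 XNOR (a3 OR (a2 NAND (a3 OR a4)))

t2 = a3 OR a4
t3 = a2 NAND t2 = a2 NAND (a3 OR a4)
t4 = a3 OR t3 = a3 OR (a2 NAND (a3 OR a4))
t5 = a2 XNOR t4 = a2 XNOR (a3 OR (a2 NAND (a3 OR a4)))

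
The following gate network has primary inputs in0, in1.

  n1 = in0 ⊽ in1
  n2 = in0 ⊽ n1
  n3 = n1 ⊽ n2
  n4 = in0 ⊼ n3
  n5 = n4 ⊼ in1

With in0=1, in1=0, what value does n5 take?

1

n1 = 1 ⊽ 0 = 0
n2 = 1 ⊽ 0 = 0
n3 = 0 ⊽ 0 = 1
n4 = 1 ⊼ 1 = 0
n5 = 0 ⊼ 0 = 1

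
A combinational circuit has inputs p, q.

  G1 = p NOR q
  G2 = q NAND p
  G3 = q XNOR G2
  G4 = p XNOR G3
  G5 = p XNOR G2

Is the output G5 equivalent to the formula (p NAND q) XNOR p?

Yes

G2 = q NAND p
G5 = p XNOR G2 = p XNOR (q NAND p)
At p=0, q=0: circuit gives 0, formula gives 0.
At p=1, q=0: circuit gives 1, formula gives 1.
Agrees on all 4 inputs.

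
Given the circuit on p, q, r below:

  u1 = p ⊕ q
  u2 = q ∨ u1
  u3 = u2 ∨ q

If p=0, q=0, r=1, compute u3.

u1 = 0 ⊕ 0 = 0
u2 = 0 ∨ 0 = 0
u3 = 0 ∨ 0 = 0

0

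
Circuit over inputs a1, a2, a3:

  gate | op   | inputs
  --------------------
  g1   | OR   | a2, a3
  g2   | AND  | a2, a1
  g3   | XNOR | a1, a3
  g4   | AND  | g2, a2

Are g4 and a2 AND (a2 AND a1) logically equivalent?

Yes

g2 = a2 AND a1
g4 = g2 AND a2 = (a2 AND a1) AND a2
At a1=0, a2=0, a3=0: circuit gives 0, formula gives 0.
At a1=1, a2=1, a3=0: circuit gives 1, formula gives 1.
Agrees on all 8 inputs.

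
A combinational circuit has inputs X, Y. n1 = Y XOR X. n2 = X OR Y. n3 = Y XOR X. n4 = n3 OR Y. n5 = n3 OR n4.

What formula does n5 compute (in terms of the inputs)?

(Y XOR X) OR ((Y XOR X) OR Y)

n3 = Y XOR X
n4 = n3 OR Y = (Y XOR X) OR Y
n5 = n3 OR n4 = (Y XOR X) OR ((Y XOR X) OR Y)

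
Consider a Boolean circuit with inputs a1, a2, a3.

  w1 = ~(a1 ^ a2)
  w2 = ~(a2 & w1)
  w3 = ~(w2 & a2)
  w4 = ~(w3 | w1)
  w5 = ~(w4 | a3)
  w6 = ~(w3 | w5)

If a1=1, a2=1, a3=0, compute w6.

0

w1 = ~(1 ^ 1) = 1
w2 = ~(1 & 1) = 0
w3 = ~(0 & 1) = 1
w4 = ~(1 | 1) = 0
w5 = ~(0 | 0) = 1
w6 = ~(1 | 1) = 0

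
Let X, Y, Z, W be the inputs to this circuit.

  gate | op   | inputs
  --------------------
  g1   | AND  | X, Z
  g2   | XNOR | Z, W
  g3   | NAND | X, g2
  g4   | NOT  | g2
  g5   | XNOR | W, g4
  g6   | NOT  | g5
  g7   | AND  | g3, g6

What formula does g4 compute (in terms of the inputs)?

NOT (Z XNOR W)

g2 = Z XNOR W
g4 = NOT g2 = NOT (Z XNOR W)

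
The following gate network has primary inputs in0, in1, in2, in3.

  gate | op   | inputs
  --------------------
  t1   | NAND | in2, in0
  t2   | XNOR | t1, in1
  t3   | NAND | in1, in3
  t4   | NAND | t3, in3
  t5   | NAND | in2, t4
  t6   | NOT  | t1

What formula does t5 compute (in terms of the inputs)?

in2 NAND ((in1 NAND in3) NAND in3)

t3 = in1 NAND in3
t4 = t3 NAND in3 = (in1 NAND in3) NAND in3
t5 = in2 NAND t4 = in2 NAND ((in1 NAND in3) NAND in3)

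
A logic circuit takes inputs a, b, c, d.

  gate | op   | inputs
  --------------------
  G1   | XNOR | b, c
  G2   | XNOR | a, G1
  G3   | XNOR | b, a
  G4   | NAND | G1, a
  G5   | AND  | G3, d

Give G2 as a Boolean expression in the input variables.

a XNOR (b XNOR c)

G1 = b XNOR c
G2 = a XNOR G1 = a XNOR (b XNOR c)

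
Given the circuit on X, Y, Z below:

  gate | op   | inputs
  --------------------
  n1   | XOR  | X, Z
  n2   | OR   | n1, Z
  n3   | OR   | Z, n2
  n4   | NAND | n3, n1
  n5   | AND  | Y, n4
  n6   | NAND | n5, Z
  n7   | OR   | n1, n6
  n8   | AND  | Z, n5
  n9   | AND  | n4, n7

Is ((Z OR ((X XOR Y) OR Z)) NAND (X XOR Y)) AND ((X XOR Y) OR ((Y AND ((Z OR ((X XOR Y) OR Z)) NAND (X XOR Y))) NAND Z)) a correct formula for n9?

n1 = X XOR Z
n2 = n1 OR Z = (X XOR Z) OR Z
n3 = Z OR n2 = Z OR ((X XOR Z) OR Z)
n4 = n3 NAND n1 = (Z OR ((X XOR Z) OR Z)) NAND (X XOR Z)
n5 = Y AND n4 = Y AND ((Z OR ((X XOR Z) OR Z)) NAND (X XOR Z))
n6 = n5 NAND Z = (Y AND ((Z OR ((X XOR Z) OR Z)) NAND (X XOR Z))) NAND Z
n7 = n1 OR n6 = (X XOR Z) OR ((Y AND ((Z OR ((X XOR Z) OR Z)) NAND (X XOR Z))) NAND Z)
n9 = n4 AND n7 = ((Z OR ((X XOR Z) OR Z)) NAND (X XOR Z)) AND ((X XOR Z) OR ((Y AND ((Z OR ((X XOR Z) OR Z)) NAND (X XOR Z))) NAND Z))
At X=0, Y=0, Z=1: circuit gives 0, formula gives 1.

No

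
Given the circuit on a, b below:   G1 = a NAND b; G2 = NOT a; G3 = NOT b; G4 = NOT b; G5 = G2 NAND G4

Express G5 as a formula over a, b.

G2 = NOT a
G4 = NOT b
G5 = G2 NAND G4 = NOT a NAND NOT b

NOT a NAND NOT b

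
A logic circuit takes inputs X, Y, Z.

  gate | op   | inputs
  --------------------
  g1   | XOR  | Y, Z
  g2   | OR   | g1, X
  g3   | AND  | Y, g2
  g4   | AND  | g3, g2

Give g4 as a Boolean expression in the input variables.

g1 = Y XOR Z
g2 = g1 OR X = (Y XOR Z) OR X
g3 = Y AND g2 = Y AND ((Y XOR Z) OR X)
g4 = g3 AND g2 = (Y AND ((Y XOR Z) OR X)) AND ((Y XOR Z) OR X)

(Y AND ((Y XOR Z) OR X)) AND ((Y XOR Z) OR X)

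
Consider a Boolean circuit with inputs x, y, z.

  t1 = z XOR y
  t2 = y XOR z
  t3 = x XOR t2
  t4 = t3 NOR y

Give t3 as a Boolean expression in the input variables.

t2 = y XOR z
t3 = x XOR t2 = x XOR (y XOR z)

x XOR (y XOR z)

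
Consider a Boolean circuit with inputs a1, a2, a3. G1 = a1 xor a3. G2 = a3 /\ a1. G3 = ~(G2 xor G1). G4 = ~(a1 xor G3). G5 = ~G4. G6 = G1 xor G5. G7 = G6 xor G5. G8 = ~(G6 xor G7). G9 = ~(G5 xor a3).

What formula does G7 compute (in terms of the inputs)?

((a1 xor a3) xor ~(~(a1 xor (~((a3 /\ a1) xor (a1 xor a3)))))) xor ~(~(a1 xor (~((a3 /\ a1) xor (a1 xor a3)))))

G1 = a1 xor a3
G2 = a3 /\ a1
G3 = ~(G2 xor G1) = ~((a3 /\ a1) xor (a1 xor a3))
G4 = ~(a1 xor G3) = ~(a1 xor (~((a3 /\ a1) xor (a1 xor a3))))
G5 = ~G4 = ~(~(a1 xor (~((a3 /\ a1) xor (a1 xor a3)))))
G6 = G1 xor G5 = (a1 xor a3) xor ~(~(a1 xor (~((a3 /\ a1) xor (a1 xor a3)))))
G7 = G6 xor G5 = ((a1 xor a3) xor ~(~(a1 xor (~((a3 /\ a1) xor (a1 xor a3)))))) xor ~(~(a1 xor (~((a3 /\ a1) xor (a1 xor a3)))))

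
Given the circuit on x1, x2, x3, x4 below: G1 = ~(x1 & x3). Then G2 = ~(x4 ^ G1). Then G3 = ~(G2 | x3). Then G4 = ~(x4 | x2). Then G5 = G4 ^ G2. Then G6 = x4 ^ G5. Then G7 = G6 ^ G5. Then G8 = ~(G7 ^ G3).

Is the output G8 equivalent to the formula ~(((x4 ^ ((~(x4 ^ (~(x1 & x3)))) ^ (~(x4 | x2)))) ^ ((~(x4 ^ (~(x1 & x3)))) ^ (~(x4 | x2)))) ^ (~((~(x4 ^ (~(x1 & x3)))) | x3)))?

G1 = ~(x1 & x3)
G2 = ~(x4 ^ G1) = ~(x4 ^ (~(x1 & x3)))
G3 = ~(G2 | x3) = ~((~(x4 ^ (~(x1 & x3)))) | x3)
G4 = ~(x4 | x2)
G5 = G4 ^ G2 = (~(x4 | x2)) ^ (~(x4 ^ (~(x1 & x3))))
G6 = x4 ^ G5 = x4 ^ ((~(x4 | x2)) ^ (~(x4 ^ (~(x1 & x3)))))
G7 = G6 ^ G5 = (x4 ^ ((~(x4 | x2)) ^ (~(x4 ^ (~(x1 & x3)))))) ^ ((~(x4 | x2)) ^ (~(x4 ^ (~(x1 & x3)))))
G8 = ~(G7 ^ G3) = ~(((x4 ^ ((~(x4 | x2)) ^ (~(x4 ^ (~(x1 & x3)))))) ^ ((~(x4 | x2)) ^ (~(x4 ^ (~(x1 & x3)))))) ^ (~((~(x4 ^ (~(x1 & x3)))) | x3)))
At x1=0, x2=0, x3=0, x4=0: circuit gives 0, formula gives 0.
At x1=0, x2=0, x3=1, x4=0: circuit gives 1, formula gives 1.
Agrees on all 16 inputs.

Yes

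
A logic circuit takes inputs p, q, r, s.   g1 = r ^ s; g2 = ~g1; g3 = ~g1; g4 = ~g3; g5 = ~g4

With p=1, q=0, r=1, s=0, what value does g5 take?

g1 = 1 ^ 0 = 1
g3 = ~1 = 0
g4 = ~0 = 1
g5 = ~1 = 0

0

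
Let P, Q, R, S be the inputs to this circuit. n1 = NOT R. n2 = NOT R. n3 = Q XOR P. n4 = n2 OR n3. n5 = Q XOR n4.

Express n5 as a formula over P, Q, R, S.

Q XOR (NOT R OR (Q XOR P))

n2 = NOT R
n3 = Q XOR P
n4 = n2 OR n3 = NOT R OR (Q XOR P)
n5 = Q XOR n4 = Q XOR (NOT R OR (Q XOR P))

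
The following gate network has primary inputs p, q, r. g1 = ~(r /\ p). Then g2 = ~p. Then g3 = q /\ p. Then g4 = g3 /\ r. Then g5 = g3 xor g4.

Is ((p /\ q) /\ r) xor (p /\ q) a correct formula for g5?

Yes

g3 = q /\ p
g4 = g3 /\ r = (q /\ p) /\ r
g5 = g3 xor g4 = (q /\ p) xor ((q /\ p) /\ r)
At p=0, q=0, r=0: circuit gives 0, formula gives 0.
At p=1, q=1, r=0: circuit gives 1, formula gives 1.
Agrees on all 8 inputs.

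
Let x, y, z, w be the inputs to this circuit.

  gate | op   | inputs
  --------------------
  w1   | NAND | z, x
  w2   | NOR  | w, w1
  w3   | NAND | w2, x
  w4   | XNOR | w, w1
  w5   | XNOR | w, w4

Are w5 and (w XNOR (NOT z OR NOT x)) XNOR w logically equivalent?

Yes

w1 = z NAND x
w4 = w XNOR w1 = w XNOR (z NAND x)
w5 = w XNOR w4 = w XNOR (w XNOR (z NAND x))
At x=1, y=0, z=1, w=0: circuit gives 0, formula gives 0.
At x=0, y=0, z=0, w=0: circuit gives 1, formula gives 1.
Agrees on all 16 inputs.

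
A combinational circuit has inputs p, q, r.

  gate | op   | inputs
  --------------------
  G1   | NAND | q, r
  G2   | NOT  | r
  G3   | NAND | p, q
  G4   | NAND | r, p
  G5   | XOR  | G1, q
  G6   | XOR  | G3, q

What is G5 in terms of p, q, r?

(q NAND r) XOR q

G1 = q NAND r
G5 = G1 XOR q = (q NAND r) XOR q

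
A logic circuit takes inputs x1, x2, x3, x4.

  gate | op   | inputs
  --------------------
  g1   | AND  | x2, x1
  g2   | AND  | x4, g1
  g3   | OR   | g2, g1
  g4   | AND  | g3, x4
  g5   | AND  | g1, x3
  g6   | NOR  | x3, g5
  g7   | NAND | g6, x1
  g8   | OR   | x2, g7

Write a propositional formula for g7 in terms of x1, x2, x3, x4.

g1 = x2 AND x1
g5 = g1 AND x3 = (x2 AND x1) AND x3
g6 = x3 NOR g5 = x3 NOR ((x2 AND x1) AND x3)
g7 = g6 NAND x1 = (x3 NOR ((x2 AND x1) AND x3)) NAND x1

(x3 NOR ((x2 AND x1) AND x3)) NAND x1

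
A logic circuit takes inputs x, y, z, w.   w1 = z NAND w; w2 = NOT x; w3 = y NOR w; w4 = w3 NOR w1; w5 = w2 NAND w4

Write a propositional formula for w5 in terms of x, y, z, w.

w1 = z NAND w
w2 = NOT x
w3 = y NOR w
w4 = w3 NOR w1 = (y NOR w) NOR (z NAND w)
w5 = w2 NAND w4 = NOT x NAND ((y NOR w) NOR (z NAND w))

NOT x NAND ((y NOR w) NOR (z NAND w))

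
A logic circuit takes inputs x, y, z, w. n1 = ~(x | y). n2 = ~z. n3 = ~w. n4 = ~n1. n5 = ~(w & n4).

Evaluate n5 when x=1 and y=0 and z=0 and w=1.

0

n1 = ~(1 | 0) = 0
n4 = ~0 = 1
n5 = ~(1 & 1) = 0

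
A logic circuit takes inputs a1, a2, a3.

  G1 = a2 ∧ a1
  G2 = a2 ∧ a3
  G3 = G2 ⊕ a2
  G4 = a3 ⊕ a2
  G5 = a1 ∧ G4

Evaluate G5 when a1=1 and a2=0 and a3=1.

G4 = 1 ⊕ 0 = 1
G5 = 1 ∧ 1 = 1

1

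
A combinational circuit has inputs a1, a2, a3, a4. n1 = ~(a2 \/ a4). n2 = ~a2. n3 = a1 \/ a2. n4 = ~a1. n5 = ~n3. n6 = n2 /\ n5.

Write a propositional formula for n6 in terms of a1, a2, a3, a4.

n2 = ~a2
n3 = a1 \/ a2
n5 = ~n3 = ~(a1 \/ a2)
n6 = n2 /\ n5 = ~a2 /\ ~(a1 \/ a2)

~a2 /\ ~(a1 \/ a2)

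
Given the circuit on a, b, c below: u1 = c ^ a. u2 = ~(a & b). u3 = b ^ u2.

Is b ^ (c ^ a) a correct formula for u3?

u2 = ~(a & b)
u3 = b ^ u2 = b ^ (~(a & b))
At a=0, b=0, c=0: circuit gives 1, formula gives 0.

No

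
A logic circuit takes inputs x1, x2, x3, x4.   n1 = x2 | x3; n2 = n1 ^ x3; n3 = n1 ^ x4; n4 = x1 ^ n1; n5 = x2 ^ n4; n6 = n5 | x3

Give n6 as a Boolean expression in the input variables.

n1 = x2 | x3
n4 = x1 ^ n1 = x1 ^ (x2 | x3)
n5 = x2 ^ n4 = x2 ^ (x1 ^ (x2 | x3))
n6 = n5 | x3 = (x2 ^ (x1 ^ (x2 | x3))) | x3

(x2 ^ (x1 ^ (x2 | x3))) | x3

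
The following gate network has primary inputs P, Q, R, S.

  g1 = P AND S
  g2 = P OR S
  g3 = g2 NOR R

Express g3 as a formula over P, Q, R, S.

(P OR S) NOR R

g2 = P OR S
g3 = g2 NOR R = (P OR S) NOR R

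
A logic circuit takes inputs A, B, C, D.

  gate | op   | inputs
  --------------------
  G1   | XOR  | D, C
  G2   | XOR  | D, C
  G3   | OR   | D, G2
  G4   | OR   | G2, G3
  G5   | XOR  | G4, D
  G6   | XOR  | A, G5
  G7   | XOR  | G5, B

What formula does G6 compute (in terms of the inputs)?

G2 = D XOR C
G3 = D OR G2 = D OR (D XOR C)
G4 = G2 OR G3 = (D XOR C) OR (D OR (D XOR C))
G5 = G4 XOR D = ((D XOR C) OR (D OR (D XOR C))) XOR D
G6 = A XOR G5 = A XOR (((D XOR C) OR (D OR (D XOR C))) XOR D)

A XOR (((D XOR C) OR (D OR (D XOR C))) XOR D)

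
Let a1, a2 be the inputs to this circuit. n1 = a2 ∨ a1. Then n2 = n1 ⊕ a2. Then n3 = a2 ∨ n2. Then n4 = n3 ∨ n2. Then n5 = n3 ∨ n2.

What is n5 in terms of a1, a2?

(a2 ∨ ((a2 ∨ a1) ⊕ a2)) ∨ ((a2 ∨ a1) ⊕ a2)

n1 = a2 ∨ a1
n2 = n1 ⊕ a2 = (a2 ∨ a1) ⊕ a2
n3 = a2 ∨ n2 = a2 ∨ ((a2 ∨ a1) ⊕ a2)
n5 = n3 ∨ n2 = (a2 ∨ ((a2 ∨ a1) ⊕ a2)) ∨ ((a2 ∨ a1) ⊕ a2)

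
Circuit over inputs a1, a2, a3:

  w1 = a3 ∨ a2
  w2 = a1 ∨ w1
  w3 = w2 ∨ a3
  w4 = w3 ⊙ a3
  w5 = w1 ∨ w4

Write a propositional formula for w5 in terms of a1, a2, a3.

w1 = a3 ∨ a2
w2 = a1 ∨ w1 = a1 ∨ (a3 ∨ a2)
w3 = w2 ∨ a3 = (a1 ∨ (a3 ∨ a2)) ∨ a3
w4 = w3 ⊙ a3 = ((a1 ∨ (a3 ∨ a2)) ∨ a3) ⊙ a3
w5 = w1 ∨ w4 = (a3 ∨ a2) ∨ (((a1 ∨ (a3 ∨ a2)) ∨ a3) ⊙ a3)

(a3 ∨ a2) ∨ (((a1 ∨ (a3 ∨ a2)) ∨ a3) ⊙ a3)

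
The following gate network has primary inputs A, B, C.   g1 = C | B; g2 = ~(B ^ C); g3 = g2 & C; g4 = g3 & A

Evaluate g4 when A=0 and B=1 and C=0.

0

g2 = ~(1 ^ 0) = 0
g3 = 0 & 0 = 0
g4 = 0 & 0 = 0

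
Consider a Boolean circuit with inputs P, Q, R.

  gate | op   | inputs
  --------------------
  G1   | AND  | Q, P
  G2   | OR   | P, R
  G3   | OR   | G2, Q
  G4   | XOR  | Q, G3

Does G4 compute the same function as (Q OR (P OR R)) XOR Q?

G2 = P OR R
G3 = G2 OR Q = (P OR R) OR Q
G4 = Q XOR G3 = Q XOR ((P OR R) OR Q)
At P=0, Q=0, R=0: circuit gives 0, formula gives 0.
At P=0, Q=0, R=1: circuit gives 1, formula gives 1.
Agrees on all 8 inputs.

Yes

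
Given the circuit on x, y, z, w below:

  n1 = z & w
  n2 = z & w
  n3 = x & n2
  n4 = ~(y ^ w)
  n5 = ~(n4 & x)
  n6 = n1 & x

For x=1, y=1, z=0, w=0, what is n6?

n1 = 0 & 0 = 0
n6 = 0 & 1 = 0

0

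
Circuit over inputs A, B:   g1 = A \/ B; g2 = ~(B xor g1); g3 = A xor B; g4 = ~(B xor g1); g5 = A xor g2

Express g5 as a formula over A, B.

g1 = A \/ B
g2 = ~(B xor g1) = ~(B xor (A \/ B))
g5 = A xor g2 = A xor (~(B xor (A \/ B)))

A xor (~(B xor (A \/ B)))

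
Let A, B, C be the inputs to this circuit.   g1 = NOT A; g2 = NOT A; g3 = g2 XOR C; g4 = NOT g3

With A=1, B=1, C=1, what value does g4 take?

0

g2 = NOT 1 = 0
g3 = 0 XOR 1 = 1
g4 = NOT 1 = 0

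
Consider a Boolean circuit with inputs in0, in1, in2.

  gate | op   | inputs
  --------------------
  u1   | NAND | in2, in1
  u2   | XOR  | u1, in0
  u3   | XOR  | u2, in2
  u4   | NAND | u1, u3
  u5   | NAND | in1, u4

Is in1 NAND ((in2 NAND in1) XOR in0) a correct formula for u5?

u1 = in2 NAND in1
u2 = u1 XOR in0 = (in2 NAND in1) XOR in0
u3 = u2 XOR in2 = ((in2 NAND in1) XOR in0) XOR in2
u4 = u1 NAND u3 = (in2 NAND in1) NAND (((in2 NAND in1) XOR in0) XOR in2)
u5 = in1 NAND u4 = in1 NAND ((in2 NAND in1) NAND (((in2 NAND in1) XOR in0) XOR in2))
At in0=0, in1=1, in2=0: circuit gives 1, formula gives 0.

No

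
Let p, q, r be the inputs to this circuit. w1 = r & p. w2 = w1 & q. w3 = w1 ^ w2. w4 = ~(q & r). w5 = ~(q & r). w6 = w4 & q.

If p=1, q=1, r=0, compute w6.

w4 = ~(1 & 0) = 1
w6 = 1 & 1 = 1

1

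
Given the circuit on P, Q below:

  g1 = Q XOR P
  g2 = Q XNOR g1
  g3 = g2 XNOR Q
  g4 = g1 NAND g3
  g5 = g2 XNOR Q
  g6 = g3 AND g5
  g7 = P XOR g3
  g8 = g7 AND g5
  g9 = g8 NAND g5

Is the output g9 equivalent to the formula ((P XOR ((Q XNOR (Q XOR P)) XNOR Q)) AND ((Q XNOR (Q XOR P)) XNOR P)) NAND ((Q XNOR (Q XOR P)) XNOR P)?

No

g1 = Q XOR P
g2 = Q XNOR g1 = Q XNOR (Q XOR P)
g3 = g2 XNOR Q = (Q XNOR (Q XOR P)) XNOR Q
g5 = g2 XNOR Q = (Q XNOR (Q XOR P)) XNOR Q
g7 = P XOR g3 = P XOR ((Q XNOR (Q XOR P)) XNOR Q)
g8 = g7 AND g5 = (P XOR ((Q XNOR (Q XOR P)) XNOR Q)) AND ((Q XNOR (Q XOR P)) XNOR Q)
g9 = g8 NAND g5 = ((P XOR ((Q XNOR (Q XOR P)) XNOR Q)) AND ((Q XNOR (Q XOR P)) XNOR Q)) NAND ((Q XNOR (Q XOR P)) XNOR Q)
At P=0, Q=1: circuit gives 0, formula gives 1.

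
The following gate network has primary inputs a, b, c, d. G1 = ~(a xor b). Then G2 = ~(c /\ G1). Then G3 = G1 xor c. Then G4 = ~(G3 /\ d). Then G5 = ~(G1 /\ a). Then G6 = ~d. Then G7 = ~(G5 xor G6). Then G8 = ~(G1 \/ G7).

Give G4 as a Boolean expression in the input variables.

G1 = ~(a xor b)
G3 = G1 xor c = (~(a xor b)) xor c
G4 = ~(G3 /\ d) = ~(((~(a xor b)) xor c) /\ d)

~(((~(a xor b)) xor c) /\ d)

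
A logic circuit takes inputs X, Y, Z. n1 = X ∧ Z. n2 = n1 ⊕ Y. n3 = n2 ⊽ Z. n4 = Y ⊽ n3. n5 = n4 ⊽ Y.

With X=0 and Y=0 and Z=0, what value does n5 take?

1

n1 = 0 ∧ 0 = 0
n2 = 0 ⊕ 0 = 0
n3 = 0 ⊽ 0 = 1
n4 = 0 ⊽ 1 = 0
n5 = 0 ⊽ 0 = 1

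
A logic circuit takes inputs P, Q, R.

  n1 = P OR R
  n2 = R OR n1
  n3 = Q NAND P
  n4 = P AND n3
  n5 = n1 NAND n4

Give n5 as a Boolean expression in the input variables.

(P OR R) NAND (P AND (Q NAND P))

n1 = P OR R
n3 = Q NAND P
n4 = P AND n3 = P AND (Q NAND P)
n5 = n1 NAND n4 = (P OR R) NAND (P AND (Q NAND P))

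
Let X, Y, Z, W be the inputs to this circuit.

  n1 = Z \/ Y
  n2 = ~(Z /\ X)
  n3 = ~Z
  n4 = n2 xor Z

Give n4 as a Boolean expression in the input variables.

n2 = ~(Z /\ X)
n4 = n2 xor Z = (~(Z /\ X)) xor Z

(~(Z /\ X)) xor Z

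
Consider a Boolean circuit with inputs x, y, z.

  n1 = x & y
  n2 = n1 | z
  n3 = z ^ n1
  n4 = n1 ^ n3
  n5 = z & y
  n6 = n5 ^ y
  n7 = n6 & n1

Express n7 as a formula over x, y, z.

((z & y) ^ y) & (x & y)

n1 = x & y
n5 = z & y
n6 = n5 ^ y = (z & y) ^ y
n7 = n6 & n1 = ((z & y) ^ y) & (x & y)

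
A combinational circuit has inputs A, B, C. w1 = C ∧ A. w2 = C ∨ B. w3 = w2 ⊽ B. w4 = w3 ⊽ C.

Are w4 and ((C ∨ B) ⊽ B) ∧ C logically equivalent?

w2 = C ∨ B
w3 = w2 ⊽ B = (C ∨ B) ⊽ B
w4 = w3 ⊽ C = ((C ∨ B) ⊽ B) ⊽ C
At A=0, B=1, C=0: circuit gives 1, formula gives 0.

No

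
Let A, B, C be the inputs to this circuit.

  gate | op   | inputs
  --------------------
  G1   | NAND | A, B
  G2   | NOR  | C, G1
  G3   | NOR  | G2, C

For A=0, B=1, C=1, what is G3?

G1 = 0 NAND 1 = 1
G2 = 1 NOR 1 = 0
G3 = 0 NOR 1 = 0

0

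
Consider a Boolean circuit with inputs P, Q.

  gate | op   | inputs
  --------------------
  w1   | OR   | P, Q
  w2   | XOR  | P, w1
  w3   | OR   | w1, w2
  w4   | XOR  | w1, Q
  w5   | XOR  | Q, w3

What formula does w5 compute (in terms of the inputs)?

w1 = P OR Q
w2 = P XOR w1 = P XOR (P OR Q)
w3 = w1 OR w2 = (P OR Q) OR (P XOR (P OR Q))
w5 = Q XOR w3 = Q XOR ((P OR Q) OR (P XOR (P OR Q)))

Q XOR ((P OR Q) OR (P XOR (P OR Q)))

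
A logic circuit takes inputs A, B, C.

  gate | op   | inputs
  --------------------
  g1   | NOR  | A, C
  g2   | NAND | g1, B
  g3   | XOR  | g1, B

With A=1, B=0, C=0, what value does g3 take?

g1 = 1 NOR 0 = 0
g3 = 0 XOR 0 = 0

0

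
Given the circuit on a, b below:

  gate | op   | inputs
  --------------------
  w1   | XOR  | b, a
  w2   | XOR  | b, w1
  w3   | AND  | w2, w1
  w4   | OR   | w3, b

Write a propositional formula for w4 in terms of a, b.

((b XOR (b XOR a)) AND (b XOR a)) OR b

w1 = b XOR a
w2 = b XOR w1 = b XOR (b XOR a)
w3 = w2 AND w1 = (b XOR (b XOR a)) AND (b XOR a)
w4 = w3 OR b = ((b XOR (b XOR a)) AND (b XOR a)) OR b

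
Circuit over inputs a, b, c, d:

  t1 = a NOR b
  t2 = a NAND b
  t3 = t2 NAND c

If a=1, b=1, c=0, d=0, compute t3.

1

t2 = 1 NAND 1 = 0
t3 = 0 NAND 0 = 1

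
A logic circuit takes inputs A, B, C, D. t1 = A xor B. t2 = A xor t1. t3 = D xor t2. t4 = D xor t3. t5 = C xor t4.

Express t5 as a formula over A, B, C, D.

t1 = A xor B
t2 = A xor t1 = A xor (A xor B)
t3 = D xor t2 = D xor (A xor (A xor B))
t4 = D xor t3 = D xor (D xor (A xor (A xor B)))
t5 = C xor t4 = C xor (D xor (D xor (A xor (A xor B))))

C xor (D xor (D xor (A xor (A xor B))))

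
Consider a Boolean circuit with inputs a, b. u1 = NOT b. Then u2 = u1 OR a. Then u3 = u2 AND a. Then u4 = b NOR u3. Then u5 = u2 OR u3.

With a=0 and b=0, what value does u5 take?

u1 = NOT 0 = 1
u2 = 1 OR 0 = 1
u3 = 1 AND 0 = 0
u5 = 1 OR 0 = 1

1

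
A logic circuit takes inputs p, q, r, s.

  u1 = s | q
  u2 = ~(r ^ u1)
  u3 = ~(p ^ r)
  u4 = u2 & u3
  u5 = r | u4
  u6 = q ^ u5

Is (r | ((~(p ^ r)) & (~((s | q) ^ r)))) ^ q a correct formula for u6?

u1 = s | q
u2 = ~(r ^ u1) = ~(r ^ (s | q))
u3 = ~(p ^ r)
u4 = u2 & u3 = (~(r ^ (s | q))) & (~(p ^ r))
u5 = r | u4 = r | ((~(r ^ (s | q))) & (~(p ^ r)))
u6 = q ^ u5 = q ^ (r | ((~(r ^ (s | q))) & (~(p ^ r))))
At p=0, q=0, r=0, s=1: circuit gives 0, formula gives 0.
At p=0, q=0, r=0, s=0: circuit gives 1, formula gives 1.
Agrees on all 16 inputs.

Yes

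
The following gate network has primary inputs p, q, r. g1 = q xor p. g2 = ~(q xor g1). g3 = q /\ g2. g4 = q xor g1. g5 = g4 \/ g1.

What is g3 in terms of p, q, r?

g1 = q xor p
g2 = ~(q xor g1) = ~(q xor (q xor p))
g3 = q /\ g2 = q /\ (~(q xor (q xor p)))

q /\ (~(q xor (q xor p)))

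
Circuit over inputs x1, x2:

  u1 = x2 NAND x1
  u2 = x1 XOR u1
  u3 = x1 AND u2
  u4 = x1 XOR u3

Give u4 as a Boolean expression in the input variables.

x1 XOR (x1 AND (x1 XOR (x2 NAND x1)))

u1 = x2 NAND x1
u2 = x1 XOR u1 = x1 XOR (x2 NAND x1)
u3 = x1 AND u2 = x1 AND (x1 XOR (x2 NAND x1))
u4 = x1 XOR u3 = x1 XOR (x1 AND (x1 XOR (x2 NAND x1)))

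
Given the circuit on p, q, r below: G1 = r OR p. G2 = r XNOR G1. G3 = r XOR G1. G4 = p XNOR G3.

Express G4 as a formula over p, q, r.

p XNOR (r XOR (r OR p))

G1 = r OR p
G3 = r XOR G1 = r XOR (r OR p)
G4 = p XNOR G3 = p XNOR (r XOR (r OR p))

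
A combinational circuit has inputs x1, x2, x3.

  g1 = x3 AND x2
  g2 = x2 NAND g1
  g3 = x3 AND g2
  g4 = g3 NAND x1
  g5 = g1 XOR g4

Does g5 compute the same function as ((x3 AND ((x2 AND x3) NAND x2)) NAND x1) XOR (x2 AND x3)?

g1 = x3 AND x2
g2 = x2 NAND g1 = x2 NAND (x3 AND x2)
g3 = x3 AND g2 = x3 AND (x2 NAND (x3 AND x2))
g4 = g3 NAND x1 = (x3 AND (x2 NAND (x3 AND x2))) NAND x1
g5 = g1 XOR g4 = (x3 AND x2) XOR ((x3 AND (x2 NAND (x3 AND x2))) NAND x1)
At x1=0, x2=1, x3=1: circuit gives 0, formula gives 0.
At x1=0, x2=0, x3=0: circuit gives 1, formula gives 1.
Agrees on all 8 inputs.

Yes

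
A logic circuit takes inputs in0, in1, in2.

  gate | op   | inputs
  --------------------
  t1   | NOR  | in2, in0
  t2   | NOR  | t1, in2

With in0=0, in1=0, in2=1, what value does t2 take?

0

t1 = 1 NOR 0 = 0
t2 = 0 NOR 1 = 0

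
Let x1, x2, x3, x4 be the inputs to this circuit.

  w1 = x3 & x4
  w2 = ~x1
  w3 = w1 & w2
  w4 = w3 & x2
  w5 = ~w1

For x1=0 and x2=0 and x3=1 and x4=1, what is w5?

0

w1 = 1 & 1 = 1
w5 = ~1 = 0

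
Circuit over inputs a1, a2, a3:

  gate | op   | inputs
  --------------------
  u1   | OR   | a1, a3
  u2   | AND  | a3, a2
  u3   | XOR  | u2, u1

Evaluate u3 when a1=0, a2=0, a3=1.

u1 = 0 OR 1 = 1
u2 = 1 AND 0 = 0
u3 = 0 XOR 1 = 1

1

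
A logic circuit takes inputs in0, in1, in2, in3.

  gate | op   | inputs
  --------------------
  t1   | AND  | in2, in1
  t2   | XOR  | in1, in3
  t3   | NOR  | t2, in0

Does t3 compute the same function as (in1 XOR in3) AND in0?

t2 = in1 XOR in3
t3 = t2 NOR in0 = (in1 XOR in3) NOR in0
At in0=0, in1=0, in2=0, in3=0: circuit gives 1, formula gives 0.

No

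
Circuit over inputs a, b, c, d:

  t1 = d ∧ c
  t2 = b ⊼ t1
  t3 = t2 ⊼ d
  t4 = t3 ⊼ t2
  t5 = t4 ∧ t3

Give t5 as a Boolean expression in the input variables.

(((b ⊼ (d ∧ c)) ⊼ d) ⊼ (b ⊼ (d ∧ c))) ∧ ((b ⊼ (d ∧ c)) ⊼ d)

t1 = d ∧ c
t2 = b ⊼ t1 = b ⊼ (d ∧ c)
t3 = t2 ⊼ d = (b ⊼ (d ∧ c)) ⊼ d
t4 = t3 ⊼ t2 = ((b ⊼ (d ∧ c)) ⊼ d) ⊼ (b ⊼ (d ∧ c))
t5 = t4 ∧ t3 = (((b ⊼ (d ∧ c)) ⊼ d) ⊼ (b ⊼ (d ∧ c))) ∧ ((b ⊼ (d ∧ c)) ⊼ d)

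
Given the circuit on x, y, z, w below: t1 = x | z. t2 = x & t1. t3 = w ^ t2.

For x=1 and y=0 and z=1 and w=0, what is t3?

1

t1 = 1 | 1 = 1
t2 = 1 & 1 = 1
t3 = 0 ^ 1 = 1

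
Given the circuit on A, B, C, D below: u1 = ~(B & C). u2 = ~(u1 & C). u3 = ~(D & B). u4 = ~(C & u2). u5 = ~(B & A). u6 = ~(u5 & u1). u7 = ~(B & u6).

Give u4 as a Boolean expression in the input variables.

~(C & (~((~(B & C)) & C)))

u1 = ~(B & C)
u2 = ~(u1 & C) = ~((~(B & C)) & C)
u4 = ~(C & u2) = ~(C & (~((~(B & C)) & C)))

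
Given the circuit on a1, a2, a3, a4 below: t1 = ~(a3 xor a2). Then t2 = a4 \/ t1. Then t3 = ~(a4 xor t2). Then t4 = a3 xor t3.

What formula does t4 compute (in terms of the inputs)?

a3 xor (~(a4 xor (a4 \/ (~(a3 xor a2)))))

t1 = ~(a3 xor a2)
t2 = a4 \/ t1 = a4 \/ (~(a3 xor a2))
t3 = ~(a4 xor t2) = ~(a4 xor (a4 \/ (~(a3 xor a2))))
t4 = a3 xor t3 = a3 xor (~(a4 xor (a4 \/ (~(a3 xor a2)))))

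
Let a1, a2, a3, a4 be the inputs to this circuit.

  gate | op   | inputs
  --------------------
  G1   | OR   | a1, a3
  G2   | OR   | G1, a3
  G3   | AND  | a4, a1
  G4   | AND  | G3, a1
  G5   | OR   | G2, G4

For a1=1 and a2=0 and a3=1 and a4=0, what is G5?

G1 = 1 OR 1 = 1
G2 = 1 OR 1 = 1
G3 = 0 AND 1 = 0
G4 = 0 AND 1 = 0
G5 = 1 OR 0 = 1

1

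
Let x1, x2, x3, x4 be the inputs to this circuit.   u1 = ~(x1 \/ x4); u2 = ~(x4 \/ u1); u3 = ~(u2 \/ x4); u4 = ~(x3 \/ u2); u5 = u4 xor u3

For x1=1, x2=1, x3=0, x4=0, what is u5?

u1 = ~(1 \/ 0) = 0
u2 = ~(0 \/ 0) = 1
u3 = ~(1 \/ 0) = 0
u4 = ~(0 \/ 1) = 0
u5 = 0 xor 0 = 0

0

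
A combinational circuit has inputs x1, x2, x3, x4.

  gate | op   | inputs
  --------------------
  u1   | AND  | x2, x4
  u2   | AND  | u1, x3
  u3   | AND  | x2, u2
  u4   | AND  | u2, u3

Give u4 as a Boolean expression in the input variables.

((x2 AND x4) AND x3) AND (x2 AND ((x2 AND x4) AND x3))

u1 = x2 AND x4
u2 = u1 AND x3 = (x2 AND x4) AND x3
u3 = x2 AND u2 = x2 AND ((x2 AND x4) AND x3)
u4 = u2 AND u3 = ((x2 AND x4) AND x3) AND (x2 AND ((x2 AND x4) AND x3))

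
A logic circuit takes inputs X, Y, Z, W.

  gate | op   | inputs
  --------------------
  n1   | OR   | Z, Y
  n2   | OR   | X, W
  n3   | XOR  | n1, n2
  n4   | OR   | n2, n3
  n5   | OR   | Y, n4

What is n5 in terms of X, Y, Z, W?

Y OR ((X OR W) OR ((Z OR Y) XOR (X OR W)))

n1 = Z OR Y
n2 = X OR W
n3 = n1 XOR n2 = (Z OR Y) XOR (X OR W)
n4 = n2 OR n3 = (X OR W) OR ((Z OR Y) XOR (X OR W))
n5 = Y OR n4 = Y OR ((X OR W) OR ((Z OR Y) XOR (X OR W)))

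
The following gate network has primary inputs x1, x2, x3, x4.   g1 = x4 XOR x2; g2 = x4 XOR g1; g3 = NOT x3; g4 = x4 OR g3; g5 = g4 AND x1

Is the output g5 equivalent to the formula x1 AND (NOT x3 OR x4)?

Yes

g3 = NOT x3
g4 = x4 OR g3 = x4 OR NOT x3
g5 = g4 AND x1 = (x4 OR NOT x3) AND x1
At x1=0, x2=0, x3=0, x4=0: circuit gives 0, formula gives 0.
At x1=1, x2=0, x3=0, x4=0: circuit gives 1, formula gives 1.
Agrees on all 16 inputs.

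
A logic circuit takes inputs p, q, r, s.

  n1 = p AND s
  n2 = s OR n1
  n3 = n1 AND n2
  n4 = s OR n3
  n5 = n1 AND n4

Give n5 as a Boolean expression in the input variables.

n1 = p AND s
n2 = s OR n1 = s OR (p AND s)
n3 = n1 AND n2 = (p AND s) AND (s OR (p AND s))
n4 = s OR n3 = s OR ((p AND s) AND (s OR (p AND s)))
n5 = n1 AND n4 = (p AND s) AND (s OR ((p AND s) AND (s OR (p AND s))))

(p AND s) AND (s OR ((p AND s) AND (s OR (p AND s))))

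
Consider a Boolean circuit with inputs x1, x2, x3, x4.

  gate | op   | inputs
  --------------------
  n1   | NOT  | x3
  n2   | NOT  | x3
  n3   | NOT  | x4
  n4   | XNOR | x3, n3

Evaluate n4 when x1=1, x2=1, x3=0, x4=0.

n3 = NOT 0 = 1
n4 = 0 XNOR 1 = 0

0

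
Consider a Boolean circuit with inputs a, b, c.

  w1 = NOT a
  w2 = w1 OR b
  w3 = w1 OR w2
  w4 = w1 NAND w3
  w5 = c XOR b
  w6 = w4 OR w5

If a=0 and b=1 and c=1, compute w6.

w1 = NOT 0 = 1
w2 = 1 OR 1 = 1
w3 = 1 OR 1 = 1
w4 = 1 NAND 1 = 0
w5 = 1 XOR 1 = 0
w6 = 0 OR 0 = 0

0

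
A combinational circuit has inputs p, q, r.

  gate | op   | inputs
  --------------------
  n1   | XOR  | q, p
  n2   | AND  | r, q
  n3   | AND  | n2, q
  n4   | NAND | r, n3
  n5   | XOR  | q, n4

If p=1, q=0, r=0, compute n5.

n2 = 0 AND 0 = 0
n3 = 0 AND 0 = 0
n4 = 0 NAND 0 = 1
n5 = 0 XOR 1 = 1

1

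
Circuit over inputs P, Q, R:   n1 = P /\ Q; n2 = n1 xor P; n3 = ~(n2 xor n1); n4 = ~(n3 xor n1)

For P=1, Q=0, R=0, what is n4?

1

n1 = 1 /\ 0 = 0
n2 = 0 xor 1 = 1
n3 = ~(1 xor 0) = 0
n4 = ~(0 xor 0) = 1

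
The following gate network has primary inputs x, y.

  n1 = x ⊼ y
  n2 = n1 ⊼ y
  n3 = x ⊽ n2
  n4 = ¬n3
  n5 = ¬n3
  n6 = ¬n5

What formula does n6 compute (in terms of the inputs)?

¬¬(x ⊽ ((x ⊼ y) ⊼ y))

n1 = x ⊼ y
n2 = n1 ⊼ y = (x ⊼ y) ⊼ y
n3 = x ⊽ n2 = x ⊽ ((x ⊼ y) ⊼ y)
n5 = ¬n3 = ¬(x ⊽ ((x ⊼ y) ⊼ y))
n6 = ¬n5 = ¬¬(x ⊽ ((x ⊼ y) ⊼ y))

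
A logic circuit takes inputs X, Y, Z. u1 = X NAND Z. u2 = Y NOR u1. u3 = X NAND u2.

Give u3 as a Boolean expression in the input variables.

X NAND (Y NOR (X NAND Z))

u1 = X NAND Z
u2 = Y NOR u1 = Y NOR (X NAND Z)
u3 = X NAND u2 = X NAND (Y NOR (X NAND Z))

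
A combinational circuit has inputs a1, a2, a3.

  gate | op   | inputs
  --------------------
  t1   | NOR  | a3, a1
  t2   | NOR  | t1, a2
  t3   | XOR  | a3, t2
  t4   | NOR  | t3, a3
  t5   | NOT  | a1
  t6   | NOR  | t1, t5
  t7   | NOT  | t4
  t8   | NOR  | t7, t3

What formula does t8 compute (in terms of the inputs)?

NOT ((a3 XOR ((a3 NOR a1) NOR a2)) NOR a3) NOR (a3 XOR ((a3 NOR a1) NOR a2))

t1 = a3 NOR a1
t2 = t1 NOR a2 = (a3 NOR a1) NOR a2
t3 = a3 XOR t2 = a3 XOR ((a3 NOR a1) NOR a2)
t4 = t3 NOR a3 = (a3 XOR ((a3 NOR a1) NOR a2)) NOR a3
t7 = NOT t4 = NOT ((a3 XOR ((a3 NOR a1) NOR a2)) NOR a3)
t8 = t7 NOR t3 = NOT ((a3 XOR ((a3 NOR a1) NOR a2)) NOR a3) NOR (a3 XOR ((a3 NOR a1) NOR a2))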